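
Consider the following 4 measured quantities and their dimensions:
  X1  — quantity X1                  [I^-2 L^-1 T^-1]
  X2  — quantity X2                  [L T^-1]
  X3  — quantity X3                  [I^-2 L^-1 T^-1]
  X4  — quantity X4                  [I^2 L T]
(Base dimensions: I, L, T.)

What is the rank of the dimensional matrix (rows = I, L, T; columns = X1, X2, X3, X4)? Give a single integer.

Dimensional matrix (I×L×T by X1×X2×X3×X4):
  I: [-2  0 -2  2]
  L: [-1  1 -1  1]
  T: [-1 -1 -1  1]
RREF → pivots at {X1,X2} ⇒ r = 2

2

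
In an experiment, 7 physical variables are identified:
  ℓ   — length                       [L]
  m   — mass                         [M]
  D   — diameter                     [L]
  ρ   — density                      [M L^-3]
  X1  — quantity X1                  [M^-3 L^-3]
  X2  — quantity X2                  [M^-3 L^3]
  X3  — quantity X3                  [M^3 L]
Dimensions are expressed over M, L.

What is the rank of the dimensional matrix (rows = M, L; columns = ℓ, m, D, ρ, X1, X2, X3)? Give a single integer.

Dimensional matrix (M×L by ℓ×m×D×ρ×X1×X2×X3):
  M: [ 0  1  0  1 -3 -3  3]
  L: [ 1  0  1 -3 -3  3  1]
Echelon form has 2 nonzero rows (pivots: ℓ,m)

2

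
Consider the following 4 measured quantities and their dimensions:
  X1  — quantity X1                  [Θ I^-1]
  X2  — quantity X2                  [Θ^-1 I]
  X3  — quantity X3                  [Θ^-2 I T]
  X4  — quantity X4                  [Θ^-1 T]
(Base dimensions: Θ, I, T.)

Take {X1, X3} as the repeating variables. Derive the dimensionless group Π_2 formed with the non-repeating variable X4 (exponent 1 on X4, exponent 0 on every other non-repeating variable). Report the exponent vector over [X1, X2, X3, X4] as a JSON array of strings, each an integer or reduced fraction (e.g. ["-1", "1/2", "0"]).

["-1", "0", "-1", "1"]

Dimensional matrix (Θ×I×T by X1×X2×X3×X4):
  Θ: [ 1 -1 -2 -1]
  I: [-1  1  1  0]
  T: [ 0  0  1  1]
Row reduction gives pivot columns X1,X3; rank = 2
Repeat: X1,X3; free: X2,X4
RREF:
  r0: [   1   -1    0    1]
  r1: [   0    0    1    1]
  r2: [   0    0    0    0]
Fix exponent of X4 at 1, X2 at 0; solve each RREF row for its pivot's exponent:
  r0: exp(X1) + (1)·1 = 0 ⇒ exp(X1) = -1
  r1: exp(X3) + (1)·1 = 0 ⇒ exp(X3) = -1
Π_2 = X1^-1 · X3^-1 · X4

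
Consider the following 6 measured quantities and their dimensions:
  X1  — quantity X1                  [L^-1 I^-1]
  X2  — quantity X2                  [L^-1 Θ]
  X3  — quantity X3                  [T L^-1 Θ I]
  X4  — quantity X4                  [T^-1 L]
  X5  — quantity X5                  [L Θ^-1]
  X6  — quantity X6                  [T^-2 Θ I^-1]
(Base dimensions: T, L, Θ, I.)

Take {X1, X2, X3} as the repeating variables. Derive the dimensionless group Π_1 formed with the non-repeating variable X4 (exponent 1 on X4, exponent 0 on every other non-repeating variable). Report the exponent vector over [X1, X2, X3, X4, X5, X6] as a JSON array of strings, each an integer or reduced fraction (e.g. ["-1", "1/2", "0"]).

Write exponents as rows T,L,Θ,I / cols X1,X2,X3,X4,X5,X6:
  T: [ 0  0  1 -1  0 -2]
  L: [-1 -1 -1  1  1  0]
  Θ: [ 0  1  1  0 -1  1]
  I: [-1  0  1  0  0 -1]
Row reduction gives pivot columns X1,X2,X3; rank = 3
Pivot set = {X1,X2,X3}, free = {X4,X5,X6}
RREF:
  r0: [   1    0    0   -1    0   -1]
  r1: [   0    1    0    1   -1    3]
  r2: [   0    0    1   -1    0   -2]
  r3: [   0    0    0    0    0    0]
Fix exponent of X4 at 1, X5 at 0, X6 at 0; solve each RREF row for its pivot's exponent:
  r0: exp(X1) + (-1)·1 = 0 ⇒ exp(X1) = 1
  r1: exp(X2) + (1)·1 = 0 ⇒ exp(X2) = -1
  r2: exp(X3) + (-1)·1 = 0 ⇒ exp(X3) = 1
Π_1 = X1 · X2^-1 · X3 · X4

["1", "-1", "1", "1", "0", "0"]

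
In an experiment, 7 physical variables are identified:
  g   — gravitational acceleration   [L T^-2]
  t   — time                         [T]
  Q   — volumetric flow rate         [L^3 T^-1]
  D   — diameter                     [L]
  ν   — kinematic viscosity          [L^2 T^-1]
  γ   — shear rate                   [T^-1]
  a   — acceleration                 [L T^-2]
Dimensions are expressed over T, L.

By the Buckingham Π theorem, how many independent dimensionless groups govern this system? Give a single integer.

Dimensional matrix (T×L by g×t×Q×D×ν×γ×a):
  T: [-2  1 -1  0 -1 -1 -2]
  L: [ 1  0  3  1  2  0  1]
Row reduction gives pivot columns g,t; rank = 2
Π count = n − r = 7 − 2 = 5

5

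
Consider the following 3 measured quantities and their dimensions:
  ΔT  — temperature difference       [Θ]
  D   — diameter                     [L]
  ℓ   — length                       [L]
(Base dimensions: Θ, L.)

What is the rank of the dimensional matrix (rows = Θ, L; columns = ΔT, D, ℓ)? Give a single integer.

2

Dimensional matrix (Θ×L by ΔT×D×ℓ):
  Θ: [ 1  0  0]
  L: [ 0  1  1]
RREF → pivots at {ΔT,D} ⇒ r = 2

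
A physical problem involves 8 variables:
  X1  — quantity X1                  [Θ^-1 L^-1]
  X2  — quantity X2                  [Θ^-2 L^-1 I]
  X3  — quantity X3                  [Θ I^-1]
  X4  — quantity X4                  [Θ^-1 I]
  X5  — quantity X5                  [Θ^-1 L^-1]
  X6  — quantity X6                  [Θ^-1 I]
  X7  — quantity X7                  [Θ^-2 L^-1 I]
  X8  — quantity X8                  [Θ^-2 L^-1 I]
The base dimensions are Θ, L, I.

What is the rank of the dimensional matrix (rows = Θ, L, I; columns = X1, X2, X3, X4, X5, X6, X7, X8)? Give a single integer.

2

Dimensional matrix (Θ×L×I by X1×X2×X3×X4×X5×X6×X7×X8):
  Θ: [-1 -2  1 -1 -1 -1 -2 -2]
  L: [-1 -1  0  0 -1  0 -1 -1]
  I: [ 0  1 -1  1  0  1  1  1]
Echelon form has 2 nonzero rows (pivots: X1,X2)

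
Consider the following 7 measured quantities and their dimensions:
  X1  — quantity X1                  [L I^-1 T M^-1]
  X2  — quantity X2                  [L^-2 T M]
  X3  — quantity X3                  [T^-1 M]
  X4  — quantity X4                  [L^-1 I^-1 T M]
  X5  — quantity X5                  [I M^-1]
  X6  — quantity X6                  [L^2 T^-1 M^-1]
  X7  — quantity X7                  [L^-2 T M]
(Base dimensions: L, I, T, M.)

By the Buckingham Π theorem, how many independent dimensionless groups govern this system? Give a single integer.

4

Write exponents as rows L,I,T,M / cols X1,X2,X3,X4,X5,X6,X7:
  L: [ 1 -2  0 -1  0  2 -2]
  I: [-1  0  0 -1  1  0  0]
  T: [ 1  1 -1  1  0 -1  1]
  M: [-1  1  1  1 -1 -1  1]
Echelon form has 3 nonzero rows (pivots: X1,X2,X3)
Π count = n − r = 7 − 3 = 4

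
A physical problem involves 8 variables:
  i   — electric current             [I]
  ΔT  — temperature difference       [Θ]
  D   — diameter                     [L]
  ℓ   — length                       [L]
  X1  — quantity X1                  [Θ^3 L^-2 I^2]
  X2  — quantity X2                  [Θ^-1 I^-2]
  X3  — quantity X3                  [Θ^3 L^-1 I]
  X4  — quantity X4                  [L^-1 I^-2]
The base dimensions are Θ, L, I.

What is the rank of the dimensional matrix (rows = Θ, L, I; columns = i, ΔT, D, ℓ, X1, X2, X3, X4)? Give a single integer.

3

Write exponents as rows Θ,L,I / cols i,ΔT,D,ℓ,X1,X2,X3,X4:
  Θ: [ 0  1  0  0  3 -1  3  0]
  L: [ 0  0  1  1 -2  0 -1 -1]
  I: [ 1  0  0  0  2 -2  1 -2]
RREF → pivots at {i,ΔT,D} ⇒ r = 3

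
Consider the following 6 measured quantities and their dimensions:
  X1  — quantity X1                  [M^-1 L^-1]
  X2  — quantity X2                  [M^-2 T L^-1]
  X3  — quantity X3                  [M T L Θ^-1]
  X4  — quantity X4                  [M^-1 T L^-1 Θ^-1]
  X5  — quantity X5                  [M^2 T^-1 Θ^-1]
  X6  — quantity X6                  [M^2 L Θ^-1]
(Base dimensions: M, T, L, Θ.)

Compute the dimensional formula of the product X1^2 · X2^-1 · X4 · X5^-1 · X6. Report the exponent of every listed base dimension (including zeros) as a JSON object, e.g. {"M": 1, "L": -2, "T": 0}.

Exponent matrix [M,T,L,Θ] × [X1,X2,X3,X4,X5,X6]:
  M: [-1 -2  1 -1  2  2]
  T: [ 0  1  1  1 -1  0]
  L: [-1 -1  1 -1  0  1]
  Θ: [ 0  0 -1 -1 -1 -1]
  [M]: (2)·-1+(-1)·-2+(1)·-1+(-1)·2+(1)·2 = -1
  [T]: (2)·0+(-1)·1+(1)·1+(-1)·-1+(1)·0 = 1
  [L]: (2)·-1+(-1)·-1+(1)·-1+(-1)·0+(1)·1 = -1
  [Θ]: (2)·0+(-1)·0+(1)·-1+(-1)·-1+(1)·-1 = -1
⇒ M^-1 T L^-1 Θ^-1

{"M": -1, "T": 1, "L": -1, "Θ": -1}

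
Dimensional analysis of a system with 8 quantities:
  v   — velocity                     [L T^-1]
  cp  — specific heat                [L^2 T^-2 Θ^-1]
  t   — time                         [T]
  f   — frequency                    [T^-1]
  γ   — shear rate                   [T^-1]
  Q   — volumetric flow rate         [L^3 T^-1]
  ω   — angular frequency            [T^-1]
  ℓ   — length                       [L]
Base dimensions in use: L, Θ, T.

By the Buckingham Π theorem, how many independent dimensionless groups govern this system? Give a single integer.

5

Exponent matrix [L,Θ,T] × [v,cp,t,f,γ,Q,ω,ℓ]:
  L: [ 1  2  0  0  0  3  0  1]
  Θ: [ 0 -1  0  0  0  0  0  0]
  T: [-1 -2  1 -1 -1 -1 -1  0]
Row reduction gives pivot columns v,cp,t; rank = 3
8 vars − rank 3 = 5 Π groups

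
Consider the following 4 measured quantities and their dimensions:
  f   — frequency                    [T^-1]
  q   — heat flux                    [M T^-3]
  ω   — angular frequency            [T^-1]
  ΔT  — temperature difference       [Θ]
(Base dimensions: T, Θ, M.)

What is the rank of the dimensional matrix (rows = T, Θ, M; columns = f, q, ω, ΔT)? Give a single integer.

3

Exponent matrix [T,Θ,M] × [f,q,ω,ΔT]:
  T: [-1 -3 -1  0]
  Θ: [ 0  0  0  1]
  M: [ 0  1  0  0]
Echelon form has 3 nonzero rows (pivots: f,q,ΔT)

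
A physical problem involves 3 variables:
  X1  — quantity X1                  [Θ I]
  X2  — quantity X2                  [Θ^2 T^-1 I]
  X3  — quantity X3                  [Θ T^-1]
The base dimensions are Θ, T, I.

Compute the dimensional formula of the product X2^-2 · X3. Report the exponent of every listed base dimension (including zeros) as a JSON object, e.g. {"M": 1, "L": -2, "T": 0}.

{"Θ": -3, "T": 1, "I": -2}

Dimensional matrix (Θ×T×I by X1×X2×X3):
  Θ: [ 1  2  1]
  T: [ 0 -1 -1]
  I: [ 1  1  0]
  [Θ]: (-2)·2+(1)·1 = -3
  [T]: (-2)·-1+(1)·-1 = 1
  [I]: (-2)·1+(1)·0 = -2
⇒ Θ^-3 T I^-2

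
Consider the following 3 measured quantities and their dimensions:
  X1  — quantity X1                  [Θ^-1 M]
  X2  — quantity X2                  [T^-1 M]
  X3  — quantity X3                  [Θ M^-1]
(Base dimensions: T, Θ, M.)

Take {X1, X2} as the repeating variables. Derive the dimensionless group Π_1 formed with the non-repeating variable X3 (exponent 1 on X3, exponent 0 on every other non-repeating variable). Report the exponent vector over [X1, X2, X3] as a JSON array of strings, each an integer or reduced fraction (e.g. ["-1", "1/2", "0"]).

Exponent matrix [T,Θ,M] × [X1,X2,X3]:
  T: [ 0 -1  0]
  Θ: [-1  0  1]
  M: [ 1  1 -1]
Row reduction gives pivot columns X1,X2; rank = 2
Repeat: X1,X2; free: X3
RREF:
  r0: [   1    0   -1]
  r1: [   0    1    0]
  r2: [   0    0    0]
Fix exponent of X3 at 1; solve each RREF row for its pivot's exponent:
  r0: exp(X1) + (-1)·1 = 0 ⇒ exp(X1) = 1
  r1: exp(X2) + (0)·1 = 0 ⇒ exp(X2) = 0
Π_1 = X1 · X3

["1", "0", "1"]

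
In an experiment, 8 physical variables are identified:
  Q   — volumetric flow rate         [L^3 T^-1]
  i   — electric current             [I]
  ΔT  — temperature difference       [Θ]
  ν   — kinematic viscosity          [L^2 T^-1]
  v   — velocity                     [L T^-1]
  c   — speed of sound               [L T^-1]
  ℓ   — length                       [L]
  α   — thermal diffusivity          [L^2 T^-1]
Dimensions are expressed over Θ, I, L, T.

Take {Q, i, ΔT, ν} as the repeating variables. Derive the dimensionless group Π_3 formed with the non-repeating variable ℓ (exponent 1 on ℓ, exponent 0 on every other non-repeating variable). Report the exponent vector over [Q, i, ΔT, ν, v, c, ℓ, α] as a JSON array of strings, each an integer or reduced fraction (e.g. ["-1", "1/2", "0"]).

Write exponents as rows Θ,I,L,T / cols Q,i,ΔT,ν,v,c,ℓ,α:
  Θ: [ 0  0  1  0  0  0  0  0]
  I: [ 0  1  0  0  0  0  0  0]
  L: [ 3  0  0  2  1  1  1  2]
  T: [-1  0  0 -1 -1 -1  0 -1]
RREF → pivots at {Q,i,ΔT,ν} ⇒ r = 4
Repeat: Q,i,ΔT,ν; free: v,c,ℓ,α
RREF:
  r0: [   1    0    0    0   -1   -1    1    0]
  r1: [   0    1    0    0    0    0    0    0]
  r2: [   0    0    1    0    0    0    0    0]
  r3: [   0    0    0    1    2    2   -1    1]
Fix exponent of ℓ at 1, v at 0, c at 0, α at 0; solve each RREF row for its pivot's exponent:
  r0: exp(Q) + (1)·1 = 0 ⇒ exp(Q) = -1
  r1: exp(i) + (0)·1 = 0 ⇒ exp(i) = 0
  r2: exp(ΔT) + (0)·1 = 0 ⇒ exp(ΔT) = 0
  r3: exp(ν) + (-1)·1 = 0 ⇒ exp(ν) = 1
Π_3 = Q^-1 · ν · ℓ

["-1", "0", "0", "1", "0", "0", "1", "0"]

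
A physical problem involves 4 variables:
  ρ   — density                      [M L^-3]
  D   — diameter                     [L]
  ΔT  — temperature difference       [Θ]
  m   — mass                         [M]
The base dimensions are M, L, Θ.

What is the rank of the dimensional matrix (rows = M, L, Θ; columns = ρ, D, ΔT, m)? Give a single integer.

Write exponents as rows M,L,Θ / cols ρ,D,ΔT,m:
  M: [ 1  0  0  1]
  L: [-3  1  0  0]
  Θ: [ 0  0  1  0]
RREF → pivots at {ρ,D,ΔT} ⇒ r = 3

3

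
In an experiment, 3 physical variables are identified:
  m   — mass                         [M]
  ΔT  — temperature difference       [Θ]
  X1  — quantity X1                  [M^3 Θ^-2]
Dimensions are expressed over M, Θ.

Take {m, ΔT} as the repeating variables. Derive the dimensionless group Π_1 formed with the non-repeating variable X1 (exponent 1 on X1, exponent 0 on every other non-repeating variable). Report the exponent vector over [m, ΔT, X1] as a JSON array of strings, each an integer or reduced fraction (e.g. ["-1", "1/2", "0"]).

["-3", "2", "1"]

Write exponents as rows M,Θ / cols m,ΔT,X1:
  M: [ 1  0  3]
  Θ: [ 0  1 -2]
RREF → pivots at {m,ΔT} ⇒ r = 2
Repeat: m,ΔT; free: X1
RREF:
  r0: [   1    0    3]
  r1: [   0    1   -2]
Fix exponent of X1 at 1; solve each RREF row for its pivot's exponent:
  r0: exp(m) + (3)·1 = 0 ⇒ exp(m) = -3
  r1: exp(ΔT) + (-2)·1 = 0 ⇒ exp(ΔT) = 2
Π_1 = m^-3 · ΔT^2 · X1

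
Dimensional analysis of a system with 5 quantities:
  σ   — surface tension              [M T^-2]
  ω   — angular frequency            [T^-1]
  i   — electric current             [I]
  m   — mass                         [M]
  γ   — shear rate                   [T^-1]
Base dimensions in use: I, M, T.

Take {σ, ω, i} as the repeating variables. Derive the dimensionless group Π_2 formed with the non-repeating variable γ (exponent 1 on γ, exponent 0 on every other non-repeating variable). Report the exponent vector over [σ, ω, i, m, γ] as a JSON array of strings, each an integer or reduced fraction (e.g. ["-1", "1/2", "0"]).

["0", "-1", "0", "0", "1"]

Exponent matrix [I,M,T] × [σ,ω,i,m,γ]:
  I: [ 0  0  1  0  0]
  M: [ 1  0  0  1  0]
  T: [-2 -1  0  0 -1]
RREF → pivots at {σ,ω,i} ⇒ r = 3
Repeat: σ,ω,i; free: m,γ
RREF:
  r0: [   1    0    0    1    0]
  r1: [   0    1    0   -2    1]
  r2: [   0    0    1    0    0]
Fix exponent of γ at 1, m at 0; solve each RREF row for its pivot's exponent:
  r0: exp(σ) + (0)·1 = 0 ⇒ exp(σ) = 0
  r1: exp(ω) + (1)·1 = 0 ⇒ exp(ω) = -1
  r2: exp(i) + (0)·1 = 0 ⇒ exp(i) = 0
Π_2 = ω^-1 · γ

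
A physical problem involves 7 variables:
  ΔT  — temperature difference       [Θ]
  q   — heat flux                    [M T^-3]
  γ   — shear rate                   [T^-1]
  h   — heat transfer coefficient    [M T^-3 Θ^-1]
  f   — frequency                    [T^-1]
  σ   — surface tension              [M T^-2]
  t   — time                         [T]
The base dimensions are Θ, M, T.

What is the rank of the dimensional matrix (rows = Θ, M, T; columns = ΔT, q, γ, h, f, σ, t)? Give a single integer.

3

Dimensional matrix (Θ×M×T by ΔT×q×γ×h×f×σ×t):
  Θ: [ 1  0  0 -1  0  0  0]
  M: [ 0  1  0  1  0  1  0]
  T: [ 0 -3 -1 -3 -1 -2  1]
Row reduction gives pivot columns ΔT,q,γ; rank = 3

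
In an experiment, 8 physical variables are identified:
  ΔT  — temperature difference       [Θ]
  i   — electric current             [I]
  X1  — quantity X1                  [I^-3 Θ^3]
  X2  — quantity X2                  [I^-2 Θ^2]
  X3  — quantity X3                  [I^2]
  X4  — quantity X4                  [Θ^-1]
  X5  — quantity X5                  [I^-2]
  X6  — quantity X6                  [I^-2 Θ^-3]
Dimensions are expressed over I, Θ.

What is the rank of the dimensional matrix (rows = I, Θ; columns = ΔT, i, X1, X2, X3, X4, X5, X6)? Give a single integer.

Exponent matrix [I,Θ] × [ΔT,i,X1,X2,X3,X4,X5,X6]:
  I: [ 0  1 -3 -2  2  0 -2 -2]
  Θ: [ 1  0  3  2  0 -1  0 -3]
Row reduction gives pivot columns ΔT,i; rank = 2

2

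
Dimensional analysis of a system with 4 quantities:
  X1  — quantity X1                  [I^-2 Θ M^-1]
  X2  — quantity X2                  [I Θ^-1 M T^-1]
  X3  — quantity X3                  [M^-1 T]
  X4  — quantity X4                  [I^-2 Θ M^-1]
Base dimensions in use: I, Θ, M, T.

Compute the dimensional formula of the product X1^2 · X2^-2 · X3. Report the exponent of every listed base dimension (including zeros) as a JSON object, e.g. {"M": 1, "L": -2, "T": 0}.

Dimensional matrix (I×Θ×M×T by X1×X2×X3×X4):
  I: [-2  1  0 -2]
  Θ: [ 1 -1  0  1]
  M: [-1  1 -1 -1]
  T: [ 0 -1  1  0]
  [I]: (2)·-2+(-2)·1+(1)·0 = -6
  [Θ]: (2)·1+(-2)·-1+(1)·0 = 4
  [M]: (2)·-1+(-2)·1+(1)·-1 = -5
  [T]: (2)·0+(-2)·-1+(1)·1 = 3
⇒ I^-6 Θ^4 M^-5 T^3

{"I": -6, "Θ": 4, "M": -5, "T": 3}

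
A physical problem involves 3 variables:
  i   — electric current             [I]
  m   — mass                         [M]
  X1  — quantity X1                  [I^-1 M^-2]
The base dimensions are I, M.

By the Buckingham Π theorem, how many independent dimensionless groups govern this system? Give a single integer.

Dimensional matrix (I×M by i×m×X1):
  I: [ 1  0 -1]
  M: [ 0  1 -2]
Row reduction gives pivot columns i,m; rank = 2
Π count = n − r = 3 − 2 = 1

1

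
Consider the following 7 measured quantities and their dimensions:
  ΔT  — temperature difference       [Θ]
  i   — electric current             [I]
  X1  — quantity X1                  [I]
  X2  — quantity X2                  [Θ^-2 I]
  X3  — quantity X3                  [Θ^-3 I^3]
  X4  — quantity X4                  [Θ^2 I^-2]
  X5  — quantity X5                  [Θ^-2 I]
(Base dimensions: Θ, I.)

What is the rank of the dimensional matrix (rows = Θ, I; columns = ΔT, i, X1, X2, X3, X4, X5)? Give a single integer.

2

Dimensional matrix (Θ×I by ΔT×i×X1×X2×X3×X4×X5):
  Θ: [ 1  0  0 -2 -3  2 -2]
  I: [ 0  1  1  1  3 -2  1]
Echelon form has 2 nonzero rows (pivots: ΔT,i)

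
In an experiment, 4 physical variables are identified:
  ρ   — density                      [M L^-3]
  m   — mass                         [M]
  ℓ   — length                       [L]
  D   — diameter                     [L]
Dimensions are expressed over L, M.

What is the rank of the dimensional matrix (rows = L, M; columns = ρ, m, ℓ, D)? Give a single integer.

2

Exponent matrix [L,M] × [ρ,m,ℓ,D]:
  L: [-3  0  1  1]
  M: [ 1  1  0  0]
Row reduction gives pivot columns ρ,m; rank = 2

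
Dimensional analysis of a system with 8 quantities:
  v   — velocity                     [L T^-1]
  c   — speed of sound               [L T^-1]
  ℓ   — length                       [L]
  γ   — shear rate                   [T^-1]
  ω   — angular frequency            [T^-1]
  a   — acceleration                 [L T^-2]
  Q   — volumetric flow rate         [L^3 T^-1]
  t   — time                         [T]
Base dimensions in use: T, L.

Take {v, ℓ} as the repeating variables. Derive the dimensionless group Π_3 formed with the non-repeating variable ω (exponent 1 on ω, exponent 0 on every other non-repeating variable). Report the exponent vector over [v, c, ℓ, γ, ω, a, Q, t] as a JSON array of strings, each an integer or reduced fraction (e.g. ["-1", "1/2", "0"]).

Write exponents as rows T,L / cols v,c,ℓ,γ,ω,a,Q,t:
  T: [-1 -1  0 -1 -1 -2 -1  1]
  L: [ 1  1  1  0  0  1  3  0]
RREF → pivots at {v,ℓ} ⇒ r = 2
Pivot set = {v,ℓ}, free = {c,γ,ω,a,Q,t}
RREF:
  r0: [   1    1    0    1    1    2    1   -1]
  r1: [   0    0    1   -1   -1   -1    2    1]
Fix exponent of ω at 1, c at 0, γ at 0, a at 0, Q at 0, t at 0; solve each RREF row for its pivot's exponent:
  r0: exp(v) + (1)·1 = 0 ⇒ exp(v) = -1
  r1: exp(ℓ) + (-1)·1 = 0 ⇒ exp(ℓ) = 1
Π_3 = v^-1 · ℓ · ω

["-1", "0", "1", "0", "1", "0", "0", "0"]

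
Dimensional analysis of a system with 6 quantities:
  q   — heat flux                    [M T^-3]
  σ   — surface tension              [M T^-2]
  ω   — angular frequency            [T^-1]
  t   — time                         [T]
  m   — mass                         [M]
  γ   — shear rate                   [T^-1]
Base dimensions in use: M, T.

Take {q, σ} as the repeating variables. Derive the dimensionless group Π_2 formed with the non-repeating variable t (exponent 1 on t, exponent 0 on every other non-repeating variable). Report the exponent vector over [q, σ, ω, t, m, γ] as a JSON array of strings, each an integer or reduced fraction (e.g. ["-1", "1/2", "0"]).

["1", "-1", "0", "1", "0", "0"]

Exponent matrix [M,T] × [q,σ,ω,t,m,γ]:
  M: [ 1  1  0  0  1  0]
  T: [-3 -2 -1  1  0 -1]
RREF → pivots at {q,σ} ⇒ r = 2
Pivot set = {q,σ}, free = {ω,t,m,γ}
RREF:
  r0: [   1    0    1   -1   -2    1]
  r1: [   0    1   -1    1    3   -1]
Fix exponent of t at 1, ω at 0, m at 0, γ at 0; solve each RREF row for its pivot's exponent:
  r0: exp(q) + (-1)·1 = 0 ⇒ exp(q) = 1
  r1: exp(σ) + (1)·1 = 0 ⇒ exp(σ) = -1
Π_2 = q · σ^-1 · t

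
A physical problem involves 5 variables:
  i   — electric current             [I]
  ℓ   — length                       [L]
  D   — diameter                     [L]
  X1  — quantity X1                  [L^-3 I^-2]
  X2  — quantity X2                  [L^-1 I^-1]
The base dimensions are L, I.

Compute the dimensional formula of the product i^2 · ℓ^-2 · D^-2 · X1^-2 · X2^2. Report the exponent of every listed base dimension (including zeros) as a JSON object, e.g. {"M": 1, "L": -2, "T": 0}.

Exponent matrix [L,I] × [i,ℓ,D,X1,X2]:
  L: [ 0  1  1 -3 -1]
  I: [ 1  0  0 -2 -1]
  [L]: (2)·0+(-2)·1+(-2)·1+(-2)·-3+(2)·-1 = 0
  [I]: (2)·1+(-2)·0+(-2)·0+(-2)·-2+(2)·-1 = 4
⇒ I^4

{"L": 0, "I": 4}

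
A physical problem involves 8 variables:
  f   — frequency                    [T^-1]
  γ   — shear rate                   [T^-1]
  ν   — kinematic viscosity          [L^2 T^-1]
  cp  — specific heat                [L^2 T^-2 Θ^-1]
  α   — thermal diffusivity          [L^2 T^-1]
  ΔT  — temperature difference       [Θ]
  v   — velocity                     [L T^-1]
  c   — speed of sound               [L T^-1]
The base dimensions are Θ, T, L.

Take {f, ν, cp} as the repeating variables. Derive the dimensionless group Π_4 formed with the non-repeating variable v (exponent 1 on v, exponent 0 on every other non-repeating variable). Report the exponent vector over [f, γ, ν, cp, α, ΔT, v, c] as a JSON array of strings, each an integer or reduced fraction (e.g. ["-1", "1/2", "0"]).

["-1/2", "0", "-1/2", "0", "0", "0", "1", "0"]

Exponent matrix [Θ,T,L] × [f,γ,ν,cp,α,ΔT,v,c]:
  Θ: [ 0  0  0 -1  0  1  0  0]
  T: [-1 -1 -1 -2 -1  0 -1 -1]
  L: [ 0  0  2  2  2  0  1  1]
RREF → pivots at {f,ν,cp} ⇒ r = 3
Repeat: f,ν,cp; free: γ,α,ΔT,v,c
RREF:
  r0: [   1    1    0    0    0    1  1/2  1/2]
  r1: [   0    0    1    0    1    1  1/2  1/2]
  r2: [   0    0    0    1    0   -1    0    0]
Fix exponent of v at 1, γ at 0, α at 0, ΔT at 0, c at 0; solve each RREF row for its pivot's exponent:
  r0: exp(f) + (1/2)·1 = 0 ⇒ exp(f) = -1/2
  r1: exp(ν) + (1/2)·1 = 0 ⇒ exp(ν) = -1/2
  r2: exp(cp) + (0)·1 = 0 ⇒ exp(cp) = 0
Π_4 = f^(-1/2) · ν^(-1/2) · v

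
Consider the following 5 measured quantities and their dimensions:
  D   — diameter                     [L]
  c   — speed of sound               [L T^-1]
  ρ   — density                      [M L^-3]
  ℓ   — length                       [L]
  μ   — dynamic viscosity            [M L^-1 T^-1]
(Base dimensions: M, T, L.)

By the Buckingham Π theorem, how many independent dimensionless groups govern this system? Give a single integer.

Dimensional matrix (M×T×L by D×c×ρ×ℓ×μ):
  M: [ 0  0  1  0  1]
  T: [ 0 -1  0  0 -1]
  L: [ 1  1 -3  1 -1]
Echelon form has 3 nonzero rows (pivots: D,c,ρ)
5 vars − rank 3 = 2 Π groups

2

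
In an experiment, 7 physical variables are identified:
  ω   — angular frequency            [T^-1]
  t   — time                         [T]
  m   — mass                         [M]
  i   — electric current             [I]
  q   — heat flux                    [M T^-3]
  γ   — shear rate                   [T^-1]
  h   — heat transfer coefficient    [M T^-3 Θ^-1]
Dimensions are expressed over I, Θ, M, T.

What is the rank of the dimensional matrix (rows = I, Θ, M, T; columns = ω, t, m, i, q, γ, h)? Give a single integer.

4

Write exponents as rows I,Θ,M,T / cols ω,t,m,i,q,γ,h:
  I: [ 0  0  0  1  0  0  0]
  Θ: [ 0  0  0  0  0  0 -1]
  M: [ 0  0  1  0  1  0  1]
  T: [-1  1  0  0 -3 -1 -3]
RREF → pivots at {ω,m,i,h} ⇒ r = 4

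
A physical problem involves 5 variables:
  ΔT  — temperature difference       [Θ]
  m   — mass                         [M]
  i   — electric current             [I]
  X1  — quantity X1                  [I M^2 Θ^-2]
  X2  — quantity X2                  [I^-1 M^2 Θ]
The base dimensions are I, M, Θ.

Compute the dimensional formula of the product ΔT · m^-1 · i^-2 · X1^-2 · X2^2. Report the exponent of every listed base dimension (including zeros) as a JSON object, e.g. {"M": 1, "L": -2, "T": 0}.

Exponent matrix [I,M,Θ] × [ΔT,m,i,X1,X2]:
  I: [ 0  0  1  1 -1]
  M: [ 0  1  0  2  2]
  Θ: [ 1  0  0 -2  1]
  [I]: (1)·0+(-1)·0+(-2)·1+(-2)·1+(2)·-1 = -6
  [M]: (1)·0+(-1)·1+(-2)·0+(-2)·2+(2)·2 = -1
  [Θ]: (1)·1+(-1)·0+(-2)·0+(-2)·-2+(2)·1 = 7
⇒ I^-6 M^-1 Θ^7

{"I": -6, "M": -1, "Θ": 7}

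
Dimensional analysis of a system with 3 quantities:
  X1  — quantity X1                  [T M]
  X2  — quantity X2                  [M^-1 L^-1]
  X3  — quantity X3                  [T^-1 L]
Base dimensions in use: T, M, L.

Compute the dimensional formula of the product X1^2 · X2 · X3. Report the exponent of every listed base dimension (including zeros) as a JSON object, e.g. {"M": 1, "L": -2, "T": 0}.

Exponent matrix [T,M,L] × [X1,X2,X3]:
  T: [ 1  0 -1]
  M: [ 1 -1  0]
  L: [ 0 -1  1]
  [T]: (2)·1+(1)·0+(1)·-1 = 1
  [M]: (2)·1+(1)·-1+(1)·0 = 1
  [L]: (2)·0+(1)·-1+(1)·1 = 0
⇒ T M

{"T": 1, "M": 1, "L": 0}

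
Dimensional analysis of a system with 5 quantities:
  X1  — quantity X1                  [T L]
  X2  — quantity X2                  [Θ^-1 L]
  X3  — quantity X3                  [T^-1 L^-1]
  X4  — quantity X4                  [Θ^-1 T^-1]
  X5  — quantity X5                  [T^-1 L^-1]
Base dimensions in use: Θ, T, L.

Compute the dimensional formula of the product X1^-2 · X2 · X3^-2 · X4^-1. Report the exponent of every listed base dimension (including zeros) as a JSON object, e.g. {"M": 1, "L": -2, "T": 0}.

{"Θ": 0, "T": 1, "L": 1}

Dimensional matrix (Θ×T×L by X1×X2×X3×X4×X5):
  Θ: [ 0 -1  0 -1  0]
  T: [ 1  0 -1 -1 -1]
  L: [ 1  1 -1  0 -1]
  [Θ]: (-2)·0+(1)·-1+(-2)·0+(-1)·-1 = 0
  [T]: (-2)·1+(1)·0+(-2)·-1+(-1)·-1 = 1
  [L]: (-2)·1+(1)·1+(-2)·-1+(-1)·0 = 1
⇒ T L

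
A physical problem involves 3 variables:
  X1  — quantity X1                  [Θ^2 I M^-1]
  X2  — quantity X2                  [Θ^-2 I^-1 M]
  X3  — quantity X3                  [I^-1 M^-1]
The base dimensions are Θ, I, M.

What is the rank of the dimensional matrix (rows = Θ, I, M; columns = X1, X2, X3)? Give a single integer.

2

Write exponents as rows Θ,I,M / cols X1,X2,X3:
  Θ: [ 2 -2  0]
  I: [ 1 -1 -1]
  M: [-1  1 -1]
Echelon form has 2 nonzero rows (pivots: X1,X3)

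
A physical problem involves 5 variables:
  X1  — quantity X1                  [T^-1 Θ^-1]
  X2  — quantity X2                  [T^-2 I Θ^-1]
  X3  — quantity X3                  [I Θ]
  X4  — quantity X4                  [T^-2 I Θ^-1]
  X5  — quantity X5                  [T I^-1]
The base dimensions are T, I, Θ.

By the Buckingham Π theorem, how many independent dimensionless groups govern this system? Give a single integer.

3

Dimensional matrix (T×I×Θ by X1×X2×X3×X4×X5):
  T: [-1 -2  0 -2  1]
  I: [ 0  1  1  1 -1]
  Θ: [-1 -1  1 -1  0]
Row reduction gives pivot columns X1,X2; rank = 2
n=5, r=2 ⇒ 3 dimensionless groups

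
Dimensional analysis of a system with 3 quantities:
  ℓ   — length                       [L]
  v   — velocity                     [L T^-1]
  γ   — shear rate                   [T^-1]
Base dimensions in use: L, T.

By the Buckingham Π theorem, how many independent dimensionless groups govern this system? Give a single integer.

1

Dimensional matrix (L×T by ℓ×v×γ):
  L: [ 1  1  0]
  T: [ 0 -1 -1]
RREF → pivots at {ℓ,v} ⇒ r = 2
3 vars − rank 2 = 1 Π group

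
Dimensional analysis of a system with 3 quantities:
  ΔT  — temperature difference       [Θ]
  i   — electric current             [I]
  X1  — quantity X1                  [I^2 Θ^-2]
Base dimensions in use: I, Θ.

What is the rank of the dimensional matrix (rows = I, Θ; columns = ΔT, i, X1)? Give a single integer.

Write exponents as rows I,Θ / cols ΔT,i,X1:
  I: [ 0  1  2]
  Θ: [ 1  0 -2]
Echelon form has 2 nonzero rows (pivots: ΔT,i)

2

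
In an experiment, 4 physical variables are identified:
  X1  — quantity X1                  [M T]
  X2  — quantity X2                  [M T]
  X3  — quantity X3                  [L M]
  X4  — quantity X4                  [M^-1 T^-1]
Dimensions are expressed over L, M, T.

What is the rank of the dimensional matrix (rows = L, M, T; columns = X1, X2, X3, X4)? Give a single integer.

Exponent matrix [L,M,T] × [X1,X2,X3,X4]:
  L: [ 0  0  1  0]
  M: [ 1  1  1 -1]
  T: [ 1  1  0 -1]
Echelon form has 2 nonzero rows (pivots: X1,X3)

2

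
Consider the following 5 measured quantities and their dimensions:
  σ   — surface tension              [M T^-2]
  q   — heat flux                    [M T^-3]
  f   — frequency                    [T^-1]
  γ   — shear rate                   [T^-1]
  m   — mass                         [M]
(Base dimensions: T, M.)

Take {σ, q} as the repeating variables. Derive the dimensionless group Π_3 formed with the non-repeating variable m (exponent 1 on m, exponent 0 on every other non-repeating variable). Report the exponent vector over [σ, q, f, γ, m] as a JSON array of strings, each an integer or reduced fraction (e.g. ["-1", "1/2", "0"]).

Dimensional matrix (T×M by σ×q×f×γ×m):
  T: [-2 -3 -1 -1  0]
  M: [ 1  1  0  0  1]
RREF → pivots at {σ,q} ⇒ r = 2
Repeat: σ,q; free: f,γ,m
RREF:
  r0: [   1    0   -1   -1    3]
  r1: [   0    1    1    1   -2]
Fix exponent of m at 1, f at 0, γ at 0; solve each RREF row for its pivot's exponent:
  r0: exp(σ) + (3)·1 = 0 ⇒ exp(σ) = -3
  r1: exp(q) + (-2)·1 = 0 ⇒ exp(q) = 2
Π_3 = σ^-3 · q^2 · m

["-3", "2", "0", "0", "1"]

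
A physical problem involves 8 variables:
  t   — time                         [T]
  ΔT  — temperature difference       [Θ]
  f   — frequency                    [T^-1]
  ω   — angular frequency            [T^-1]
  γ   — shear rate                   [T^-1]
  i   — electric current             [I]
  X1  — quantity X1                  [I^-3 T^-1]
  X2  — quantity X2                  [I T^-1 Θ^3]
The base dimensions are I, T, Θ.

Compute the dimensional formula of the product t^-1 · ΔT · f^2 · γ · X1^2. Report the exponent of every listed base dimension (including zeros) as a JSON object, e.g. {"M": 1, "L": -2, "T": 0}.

Write exponents as rows I,T,Θ / cols t,ΔT,f,ω,γ,i,X1,X2:
  I: [ 0  0  0  0  0  1 -3  1]
  T: [ 1  0 -1 -1 -1  0 -1 -1]
  Θ: [ 0  1  0  0  0  0  0  3]
  [I]: (-1)·0+(1)·0+(2)·0+(1)·0+(2)·-3 = -6
  [T]: (-1)·1+(1)·0+(2)·-1+(1)·-1+(2)·-1 = -6
  [Θ]: (-1)·0+(1)·1+(2)·0+(1)·0+(2)·0 = 1
⇒ I^-6 T^-6 Θ

{"I": -6, "T": -6, "Θ": 1}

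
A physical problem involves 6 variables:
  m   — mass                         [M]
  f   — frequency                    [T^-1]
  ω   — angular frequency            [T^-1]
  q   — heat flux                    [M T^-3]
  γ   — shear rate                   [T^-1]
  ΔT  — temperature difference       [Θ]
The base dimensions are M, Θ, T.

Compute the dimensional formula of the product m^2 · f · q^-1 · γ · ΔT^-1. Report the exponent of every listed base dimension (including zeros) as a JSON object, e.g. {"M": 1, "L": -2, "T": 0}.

Exponent matrix [M,Θ,T] × [m,f,ω,q,γ,ΔT]:
  M: [ 1  0  0  1  0  0]
  Θ: [ 0  0  0  0  0  1]
  T: [ 0 -1 -1 -3 -1  0]
  [M]: (2)·1+(1)·0+(-1)·1+(1)·0+(-1)·0 = 1
  [Θ]: (2)·0+(1)·0+(-1)·0+(1)·0+(-1)·1 = -1
  [T]: (2)·0+(1)·-1+(-1)·-3+(1)·-1+(-1)·0 = 1
⇒ M Θ^-1 T

{"M": 1, "Θ": -1, "T": 1}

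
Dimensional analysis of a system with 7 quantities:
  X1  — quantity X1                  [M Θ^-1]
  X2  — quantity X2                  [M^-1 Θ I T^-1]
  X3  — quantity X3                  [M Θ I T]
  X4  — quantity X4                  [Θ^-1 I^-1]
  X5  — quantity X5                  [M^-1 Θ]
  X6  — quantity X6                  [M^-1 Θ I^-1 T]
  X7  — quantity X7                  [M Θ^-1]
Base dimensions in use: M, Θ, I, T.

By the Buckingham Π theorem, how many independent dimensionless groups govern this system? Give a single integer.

4

Exponent matrix [M,Θ,I,T] × [X1,X2,X3,X4,X5,X6,X7]:
  M: [ 1 -1  1  0 -1 -1  1]
  Θ: [-1  1  1 -1  1  1 -1]
  I: [ 0  1  1 -1  0 -1  0]
  T: [ 0 -1  1  0  0  1  0]
Echelon form has 3 nonzero rows (pivots: X1,X2,X3)
7 vars − rank 3 = 4 Π groups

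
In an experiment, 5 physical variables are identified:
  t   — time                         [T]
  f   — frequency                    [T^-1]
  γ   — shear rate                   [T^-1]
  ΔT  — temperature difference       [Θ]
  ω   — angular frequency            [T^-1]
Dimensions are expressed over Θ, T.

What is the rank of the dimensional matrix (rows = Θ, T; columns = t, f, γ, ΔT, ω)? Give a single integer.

2

Exponent matrix [Θ,T] × [t,f,γ,ΔT,ω]:
  Θ: [ 0  0  0  1  0]
  T: [ 1 -1 -1  0 -1]
Row reduction gives pivot columns t,ΔT; rank = 2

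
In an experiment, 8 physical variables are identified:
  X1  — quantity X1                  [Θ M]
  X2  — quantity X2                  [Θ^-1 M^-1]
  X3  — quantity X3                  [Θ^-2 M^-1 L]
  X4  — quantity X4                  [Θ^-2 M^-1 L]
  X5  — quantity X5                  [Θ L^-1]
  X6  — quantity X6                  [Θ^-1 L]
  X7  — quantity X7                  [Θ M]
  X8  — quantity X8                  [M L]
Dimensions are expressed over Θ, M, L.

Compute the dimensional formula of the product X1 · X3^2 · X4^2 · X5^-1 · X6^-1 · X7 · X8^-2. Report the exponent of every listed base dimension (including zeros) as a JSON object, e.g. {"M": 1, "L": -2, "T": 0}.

Exponent matrix [Θ,M,L] × [X1,X2,X3,X4,X5,X6,X7,X8]:
  Θ: [ 1 -1 -2 -2  1 -1  1  0]
  M: [ 1 -1 -1 -1  0  0  1  1]
  L: [ 0  0  1  1 -1  1  0  1]
  [Θ]: (1)·1+(2)·-2+(2)·-2+(-1)·1+(-1)·-1+(1)·1+(-2)·0 = -6
  [M]: (1)·1+(2)·-1+(2)·-1+(-1)·0+(-1)·0+(1)·1+(-2)·1 = -4
  [L]: (1)·0+(2)·1+(2)·1+(-1)·-1+(-1)·1+(1)·0+(-2)·1 = 2
⇒ Θ^-6 M^-4 L^2

{"Θ": -6, "M": -4, "L": 2}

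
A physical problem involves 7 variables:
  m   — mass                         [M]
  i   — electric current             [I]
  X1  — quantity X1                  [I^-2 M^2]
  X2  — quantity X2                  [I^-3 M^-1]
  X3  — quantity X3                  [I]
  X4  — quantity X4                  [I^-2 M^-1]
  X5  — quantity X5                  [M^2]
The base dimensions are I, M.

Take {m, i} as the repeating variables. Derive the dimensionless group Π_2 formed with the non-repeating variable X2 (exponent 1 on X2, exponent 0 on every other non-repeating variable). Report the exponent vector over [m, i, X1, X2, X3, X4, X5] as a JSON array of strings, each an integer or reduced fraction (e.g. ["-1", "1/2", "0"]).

Write exponents as rows I,M / cols m,i,X1,X2,X3,X4,X5:
  I: [ 0  1 -2 -3  1 -2  0]
  M: [ 1  0  2 -1  0 -1  2]
Row reduction gives pivot columns m,i; rank = 2
Pivot set = {m,i}, free = {X1,X2,X3,X4,X5}
RREF:
  r0: [   1    0    2   -1    0   -1    2]
  r1: [   0    1   -2   -3    1   -2    0]
Fix exponent of X2 at 1, X1 at 0, X3 at 0, X4 at 0, X5 at 0; solve each RREF row for its pivot's exponent:
  r0: exp(m) + (-1)·1 = 0 ⇒ exp(m) = 1
  r1: exp(i) + (-3)·1 = 0 ⇒ exp(i) = 3
Π_2 = m · i^3 · X2

["1", "3", "0", "1", "0", "0", "0"]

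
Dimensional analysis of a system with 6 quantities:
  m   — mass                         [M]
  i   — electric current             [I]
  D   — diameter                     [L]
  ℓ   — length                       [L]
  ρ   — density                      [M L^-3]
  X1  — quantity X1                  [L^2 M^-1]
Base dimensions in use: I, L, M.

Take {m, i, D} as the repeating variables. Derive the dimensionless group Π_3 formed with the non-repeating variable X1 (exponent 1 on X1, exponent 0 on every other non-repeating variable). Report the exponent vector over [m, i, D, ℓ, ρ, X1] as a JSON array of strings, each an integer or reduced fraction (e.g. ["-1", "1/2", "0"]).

Exponent matrix [I,L,M] × [m,i,D,ℓ,ρ,X1]:
  I: [ 0  1  0  0  0  0]
  L: [ 0  0  1  1 -3  2]
  M: [ 1  0  0  0  1 -1]
Row reduction gives pivot columns m,i,D; rank = 3
Repeat: m,i,D; free: ℓ,ρ,X1
RREF:
  r0: [   1    0    0    0    1   -1]
  r1: [   0    1    0    0    0    0]
  r2: [   0    0    1    1   -3    2]
Fix exponent of X1 at 1, ℓ at 0, ρ at 0; solve each RREF row for its pivot's exponent:
  r0: exp(m) + (-1)·1 = 0 ⇒ exp(m) = 1
  r1: exp(i) + (0)·1 = 0 ⇒ exp(i) = 0
  r2: exp(D) + (2)·1 = 0 ⇒ exp(D) = -2
Π_3 = m · D^-2 · X1

["1", "0", "-2", "0", "0", "1"]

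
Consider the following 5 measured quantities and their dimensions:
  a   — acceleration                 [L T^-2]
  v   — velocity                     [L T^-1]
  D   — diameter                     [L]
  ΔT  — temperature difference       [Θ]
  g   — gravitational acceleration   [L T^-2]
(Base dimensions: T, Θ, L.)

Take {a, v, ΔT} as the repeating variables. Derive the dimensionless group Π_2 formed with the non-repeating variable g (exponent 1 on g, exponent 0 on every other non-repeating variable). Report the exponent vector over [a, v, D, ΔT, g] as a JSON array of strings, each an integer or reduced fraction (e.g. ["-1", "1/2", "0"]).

Exponent matrix [T,Θ,L] × [a,v,D,ΔT,g]:
  T: [-2 -1  0  0 -2]
  Θ: [ 0  0  0  1  0]
  L: [ 1  1  1  0  1]
RREF → pivots at {a,v,ΔT} ⇒ r = 3
Pivot set = {a,v,ΔT}, free = {D,g}
RREF:
  r0: [   1    0   -1    0    1]
  r1: [   0    1    2    0    0]
  r2: [   0    0    0    1    0]
Fix exponent of g at 1, D at 0; solve each RREF row for its pivot's exponent:
  r0: exp(a) + (1)·1 = 0 ⇒ exp(a) = -1
  r1: exp(v) + (0)·1 = 0 ⇒ exp(v) = 0
  r2: exp(ΔT) + (0)·1 = 0 ⇒ exp(ΔT) = 0
Π_2 = a^-1 · g

["-1", "0", "0", "0", "1"]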